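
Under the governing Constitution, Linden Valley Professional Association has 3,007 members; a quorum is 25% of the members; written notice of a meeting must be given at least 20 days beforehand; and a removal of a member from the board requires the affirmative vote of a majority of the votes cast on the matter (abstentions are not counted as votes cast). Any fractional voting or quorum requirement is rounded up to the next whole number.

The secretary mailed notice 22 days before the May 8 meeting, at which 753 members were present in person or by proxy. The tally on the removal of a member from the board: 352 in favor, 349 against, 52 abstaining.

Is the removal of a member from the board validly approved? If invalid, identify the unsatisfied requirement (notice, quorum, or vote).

Notice: 22 days given; 20 required. Satisfied.
Quorum: 25% of 3,007 = 751.75, rounded up to 752; 753 present. Satisfied.
Vote: requires a majority of the votes cast (753 − 52 abstaining = 701); a majority of 701 is 351, so 351 needed; 352 in favor. Satisfied.

Valid — all requirements satisfied.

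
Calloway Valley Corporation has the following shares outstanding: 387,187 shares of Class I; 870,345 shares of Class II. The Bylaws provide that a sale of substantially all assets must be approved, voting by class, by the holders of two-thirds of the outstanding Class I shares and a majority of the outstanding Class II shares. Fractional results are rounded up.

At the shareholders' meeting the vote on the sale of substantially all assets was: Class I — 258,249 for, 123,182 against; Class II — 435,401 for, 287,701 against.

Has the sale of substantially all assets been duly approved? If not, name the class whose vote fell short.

Class I: 2/3 of 387187 = 258124.67, rounded up to 258125; 258,125 required, 258,249 in favor — approved.
Class II: a majority of 870345 is 435173; 435,173 required, 435,401 in favor — approved.

Approved — every class gave the required vote.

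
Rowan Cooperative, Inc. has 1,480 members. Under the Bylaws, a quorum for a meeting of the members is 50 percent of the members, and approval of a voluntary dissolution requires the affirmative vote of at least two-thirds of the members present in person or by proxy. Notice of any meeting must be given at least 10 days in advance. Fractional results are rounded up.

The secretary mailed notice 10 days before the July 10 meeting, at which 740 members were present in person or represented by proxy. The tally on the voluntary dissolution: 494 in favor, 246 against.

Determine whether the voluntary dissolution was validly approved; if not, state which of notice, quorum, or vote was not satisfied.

Notice: 10 days given; 10 required. Satisfied.
Quorum: 50% of 1,480 = 740; 740 present. Satisfied.
Vote: requires two-thirds of those present (740); 2/3 of 740 = 493.33, rounded up to 494, so 494 needed; 494 in favor. Satisfied.

Valid — all requirements satisfied.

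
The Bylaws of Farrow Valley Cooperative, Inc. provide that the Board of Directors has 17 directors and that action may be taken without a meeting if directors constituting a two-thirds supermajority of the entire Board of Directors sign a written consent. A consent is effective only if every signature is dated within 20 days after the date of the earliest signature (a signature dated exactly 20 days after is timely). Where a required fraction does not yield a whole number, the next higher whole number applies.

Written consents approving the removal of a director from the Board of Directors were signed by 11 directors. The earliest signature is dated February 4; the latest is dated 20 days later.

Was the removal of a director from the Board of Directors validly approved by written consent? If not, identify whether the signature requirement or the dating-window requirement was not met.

Signatures required: a two-thirds supermajority of 17 — 2/3 of 17 = 11.33, rounded up to 12, so 12 needed; 11 signed. Insufficient.
Dating window: the latest signature is 20 days after the earliest; the limit is 20 days. Within the window.

Not effective — insufficient signatures.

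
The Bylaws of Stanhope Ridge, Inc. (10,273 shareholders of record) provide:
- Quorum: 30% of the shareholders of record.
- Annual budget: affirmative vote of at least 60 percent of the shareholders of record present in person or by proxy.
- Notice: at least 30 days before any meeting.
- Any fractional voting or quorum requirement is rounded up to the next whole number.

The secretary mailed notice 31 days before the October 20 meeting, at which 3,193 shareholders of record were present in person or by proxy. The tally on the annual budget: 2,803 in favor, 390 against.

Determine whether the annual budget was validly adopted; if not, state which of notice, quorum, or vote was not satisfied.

Notice: 31 days given; 30 required. Satisfied.
Quorum: 30% of 10,273 = 3,081.90, rounded up to 3,082; 3,193 present. Satisfied.
Vote: requires three-fifths of those present (3,193); 3/5 of 3193 = 1915.80, rounded up to 1916, so 1,916 needed; 2,803 in favor. Satisfied.

Valid — all requirements satisfied.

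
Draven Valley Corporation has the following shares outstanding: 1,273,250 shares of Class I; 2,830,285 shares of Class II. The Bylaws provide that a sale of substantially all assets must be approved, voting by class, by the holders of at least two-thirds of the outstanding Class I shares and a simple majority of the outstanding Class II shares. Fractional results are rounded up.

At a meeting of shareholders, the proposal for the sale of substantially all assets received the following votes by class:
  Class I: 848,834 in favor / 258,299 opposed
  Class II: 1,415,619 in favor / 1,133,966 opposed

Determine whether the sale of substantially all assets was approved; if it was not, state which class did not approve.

Approved — every class gave the required vote.

Class I: 2/3 of 1273250 = 848833.33, rounded up to 848834; 848,834 required, 848,834 in favor — approved.
Class II: a majority of 2830285 is 1415143; 1,415,143 required, 1,415,619 in favor — approved.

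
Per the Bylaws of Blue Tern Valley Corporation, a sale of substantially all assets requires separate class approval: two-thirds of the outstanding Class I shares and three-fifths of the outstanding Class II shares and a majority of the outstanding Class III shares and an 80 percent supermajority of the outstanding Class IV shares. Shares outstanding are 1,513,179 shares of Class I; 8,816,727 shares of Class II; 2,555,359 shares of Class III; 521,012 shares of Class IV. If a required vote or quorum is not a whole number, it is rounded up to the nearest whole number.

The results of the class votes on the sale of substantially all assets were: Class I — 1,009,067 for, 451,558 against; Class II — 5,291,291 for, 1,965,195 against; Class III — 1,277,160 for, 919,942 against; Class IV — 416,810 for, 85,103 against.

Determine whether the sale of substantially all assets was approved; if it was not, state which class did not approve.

Not approved — the Class III shares did not give the required vote.

Class I: 2/3 of 1513179 = 1008786; 1,008,786 required, 1,009,067 in favor — approved.
Class II: 3/5 of 8816727 = 5290036.20, rounded up to 5290037; 5,290,037 required, 5,291,291 in favor — approved.
Class III: a majority of 2555359 is 1277680; 1,277,680 required, 1,277,160 in favor — not approved.
Class IV: 4/5 of 521012 = 416809.60, rounded up to 416810; 416,810 required, 416,810 in favor — approved.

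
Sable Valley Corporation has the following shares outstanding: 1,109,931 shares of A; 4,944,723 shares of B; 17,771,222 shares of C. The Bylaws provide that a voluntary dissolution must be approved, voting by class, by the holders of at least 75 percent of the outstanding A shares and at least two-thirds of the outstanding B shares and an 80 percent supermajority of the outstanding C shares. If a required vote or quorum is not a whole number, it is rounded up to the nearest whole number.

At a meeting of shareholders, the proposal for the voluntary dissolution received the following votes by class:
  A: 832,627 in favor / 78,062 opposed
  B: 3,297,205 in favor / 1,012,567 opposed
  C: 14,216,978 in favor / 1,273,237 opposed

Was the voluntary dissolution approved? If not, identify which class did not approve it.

Approved — every class gave the required vote.

A: 3/4 of 1109931 = 832448.25, rounded up to 832449; 832,449 required, 832,627 in favor — approved.
B: 2/3 of 4944723 = 3296482; 3,296,482 required, 3,297,205 in favor — approved.
C: 4/5 of 17771222 = 14216977.60, rounded up to 14216978; 14,216,978 required, 14,216,978 in favor — approved.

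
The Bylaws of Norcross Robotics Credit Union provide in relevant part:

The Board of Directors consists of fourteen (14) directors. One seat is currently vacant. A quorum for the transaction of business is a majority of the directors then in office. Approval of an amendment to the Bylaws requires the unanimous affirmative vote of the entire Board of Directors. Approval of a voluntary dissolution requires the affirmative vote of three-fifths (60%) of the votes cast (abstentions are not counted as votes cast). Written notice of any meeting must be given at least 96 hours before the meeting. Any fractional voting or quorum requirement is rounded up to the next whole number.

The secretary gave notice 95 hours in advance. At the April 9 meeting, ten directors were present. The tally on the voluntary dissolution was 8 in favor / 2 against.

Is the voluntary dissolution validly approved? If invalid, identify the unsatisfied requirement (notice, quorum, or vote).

Invalid — notice requirement not satisfied.

Notice: 95 hours given; 96 required (95 < 96). Not satisfied.
Quorum: 10 present; quorum is 7. Satisfied.
Vote: the voluntary dissolution requires three-fifths of the votes cast (10). 3/5 of 10 = 6, so 6 affirmative votes are needed; 8 voted in favor. Satisfied.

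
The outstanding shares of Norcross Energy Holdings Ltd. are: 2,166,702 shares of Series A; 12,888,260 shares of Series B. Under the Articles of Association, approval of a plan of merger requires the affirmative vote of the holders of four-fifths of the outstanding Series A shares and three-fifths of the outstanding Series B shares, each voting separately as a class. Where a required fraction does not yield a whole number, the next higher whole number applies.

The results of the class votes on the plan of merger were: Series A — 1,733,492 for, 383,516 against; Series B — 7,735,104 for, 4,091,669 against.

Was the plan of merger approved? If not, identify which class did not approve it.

Series A: 4/5 of 2166702 = 1733361.60, rounded up to 1733362; 1,733,362 required, 1,733,492 in favor — approved.
Series B: 3/5 of 12888260 = 7732956; 7,732,956 required, 7,735,104 in favor — approved.

Approved — every class gave the required vote.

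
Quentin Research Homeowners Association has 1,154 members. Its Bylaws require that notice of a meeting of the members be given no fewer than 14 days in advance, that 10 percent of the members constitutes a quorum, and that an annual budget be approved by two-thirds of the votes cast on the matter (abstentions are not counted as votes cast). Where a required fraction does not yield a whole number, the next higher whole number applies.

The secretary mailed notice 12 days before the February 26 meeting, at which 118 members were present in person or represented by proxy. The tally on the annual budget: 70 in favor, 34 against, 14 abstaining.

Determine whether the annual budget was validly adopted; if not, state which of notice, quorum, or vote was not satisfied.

Notice: 12 days given; 14 required. Not satisfied.
Quorum: 10% of 1,154 = 115.40, rounded up to 116; 118 present. Satisfied.
Vote: requires two-thirds of the votes cast (118 − 14 abstaining = 104); 2/3 of 104 = 69.33, rounded up to 70, so 70 needed; 70 in favor. Satisfied.

Invalid — notice requirement not satisfied.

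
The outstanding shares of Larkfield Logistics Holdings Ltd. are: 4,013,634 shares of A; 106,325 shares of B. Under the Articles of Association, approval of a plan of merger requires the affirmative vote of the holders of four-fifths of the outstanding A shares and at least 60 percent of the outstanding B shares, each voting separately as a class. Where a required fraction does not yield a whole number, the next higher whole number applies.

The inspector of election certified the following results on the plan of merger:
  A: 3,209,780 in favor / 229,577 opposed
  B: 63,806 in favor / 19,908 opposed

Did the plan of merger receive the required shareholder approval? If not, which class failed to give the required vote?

A: 4/5 of 4013634 = 3210907.20, rounded up to 3210908; 3,210,908 required, 3,209,780 in favor — not approved.
B: 3/5 of 106325 = 63795; 63,795 required, 63,806 in favor — approved.

Not approved — the A shares did not give the required vote.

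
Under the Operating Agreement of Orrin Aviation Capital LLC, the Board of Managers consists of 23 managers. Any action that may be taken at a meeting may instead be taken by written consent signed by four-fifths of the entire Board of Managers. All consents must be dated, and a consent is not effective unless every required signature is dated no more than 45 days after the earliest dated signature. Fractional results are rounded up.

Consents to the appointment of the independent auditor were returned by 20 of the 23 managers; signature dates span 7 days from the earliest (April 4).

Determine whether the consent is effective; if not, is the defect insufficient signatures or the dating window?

Signatures required: four-fifths of 23 — 4/5 of 23 = 18.40, rounded up to 19, so 19 needed; 20 signed. Sufficient.
Dating window: the latest signature is 7 days after the earliest; the limit is 45 days. Within the window.

Effective — both the signature and dating-window requirements are satisfied.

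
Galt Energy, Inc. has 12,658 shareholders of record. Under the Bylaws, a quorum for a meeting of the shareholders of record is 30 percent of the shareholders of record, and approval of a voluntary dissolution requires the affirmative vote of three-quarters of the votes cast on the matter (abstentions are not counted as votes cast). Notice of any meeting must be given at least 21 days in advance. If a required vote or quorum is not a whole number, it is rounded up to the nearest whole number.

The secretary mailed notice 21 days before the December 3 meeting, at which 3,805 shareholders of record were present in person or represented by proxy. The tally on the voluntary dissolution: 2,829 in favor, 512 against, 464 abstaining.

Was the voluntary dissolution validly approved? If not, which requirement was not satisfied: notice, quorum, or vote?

Valid — all requirements satisfied.

Notice: 21 days given; 21 required. Satisfied.
Quorum: 30% of 12,658 = 3,797.40, rounded up to 3,798; 3,805 present. Satisfied.
Vote: requires three-fourths of the votes cast (3,805 − 464 abstaining = 3,341); 3/4 of 3341 = 2505.75, rounded up to 2506, so 2,506 needed; 2,829 in favor. Satisfied.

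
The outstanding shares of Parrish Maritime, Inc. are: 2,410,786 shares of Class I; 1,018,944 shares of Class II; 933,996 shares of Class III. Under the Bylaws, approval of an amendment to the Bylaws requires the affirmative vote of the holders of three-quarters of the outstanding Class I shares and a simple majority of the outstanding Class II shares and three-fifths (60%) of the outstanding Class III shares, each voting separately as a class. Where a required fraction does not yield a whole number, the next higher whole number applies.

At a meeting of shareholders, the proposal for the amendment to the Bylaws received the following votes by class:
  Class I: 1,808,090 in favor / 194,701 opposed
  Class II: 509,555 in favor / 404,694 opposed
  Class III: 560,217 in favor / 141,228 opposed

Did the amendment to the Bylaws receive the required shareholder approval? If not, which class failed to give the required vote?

Class I: 3/4 of 2410786 = 1808089.50, rounded up to 1808090; 1,808,090 required, 1,808,090 in favor — approved.
Class II: a majority of 1018944 is 509473; 509,473 required, 509,555 in favor — approved.
Class III: 3/5 of 933996 = 560397.60, rounded up to 560398; 560,398 required, 560,217 in favor — not approved.

Not approved — the Class III shares did not give the required vote.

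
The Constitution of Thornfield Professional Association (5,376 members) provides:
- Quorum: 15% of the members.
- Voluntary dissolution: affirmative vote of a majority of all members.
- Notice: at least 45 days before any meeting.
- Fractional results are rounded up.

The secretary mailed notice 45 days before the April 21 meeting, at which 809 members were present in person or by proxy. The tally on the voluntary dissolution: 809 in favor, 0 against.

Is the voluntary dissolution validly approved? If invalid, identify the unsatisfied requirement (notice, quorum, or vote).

Notice: 45 days given; 45 required. Satisfied.
Quorum: 15% of 5,376 = 806.40, rounded up to 807; 809 present. Satisfied.
Vote: requires a majority of all members (5,376); a majority of 5376 is 2689, so 2,689 needed; 809 in favor. Not satisfied.

Invalid — vote requirement not satisfied.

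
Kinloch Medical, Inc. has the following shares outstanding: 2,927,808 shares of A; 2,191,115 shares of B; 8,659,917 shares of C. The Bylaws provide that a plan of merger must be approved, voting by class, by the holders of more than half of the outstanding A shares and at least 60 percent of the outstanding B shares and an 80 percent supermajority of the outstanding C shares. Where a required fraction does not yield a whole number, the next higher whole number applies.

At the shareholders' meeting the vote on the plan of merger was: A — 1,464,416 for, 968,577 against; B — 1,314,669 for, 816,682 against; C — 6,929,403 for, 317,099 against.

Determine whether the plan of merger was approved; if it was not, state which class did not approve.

Approved — every class gave the required vote.

A: a majority of 2927808 is 1463905; 1,463,905 required, 1,464,416 in favor — approved.
B: 3/5 of 2191115 = 1314669; 1,314,669 required, 1,314,669 in favor — approved.
C: 4/5 of 8659917 = 6927933.60, rounded up to 6927934; 6,927,934 required, 6,929,403 in favor — approved.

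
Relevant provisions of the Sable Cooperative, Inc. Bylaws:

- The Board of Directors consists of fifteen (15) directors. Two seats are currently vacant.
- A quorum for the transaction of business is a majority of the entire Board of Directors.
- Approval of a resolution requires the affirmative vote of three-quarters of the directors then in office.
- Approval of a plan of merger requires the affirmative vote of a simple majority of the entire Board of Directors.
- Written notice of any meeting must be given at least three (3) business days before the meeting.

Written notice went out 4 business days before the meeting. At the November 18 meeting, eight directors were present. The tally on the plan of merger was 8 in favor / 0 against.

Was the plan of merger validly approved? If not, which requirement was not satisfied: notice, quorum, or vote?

Valid — all requirements satisfied.

Notice: 4 business days given; 3 required (4 ≥ 3). Satisfied.
Quorum: 8 present; quorum is 8. Satisfied.
Vote: the plan of merger requires a majority of the entire Board of Directors (15). A majority of 15 is 8, so 8 affirmative votes are needed; 8 voted in favor. Satisfied.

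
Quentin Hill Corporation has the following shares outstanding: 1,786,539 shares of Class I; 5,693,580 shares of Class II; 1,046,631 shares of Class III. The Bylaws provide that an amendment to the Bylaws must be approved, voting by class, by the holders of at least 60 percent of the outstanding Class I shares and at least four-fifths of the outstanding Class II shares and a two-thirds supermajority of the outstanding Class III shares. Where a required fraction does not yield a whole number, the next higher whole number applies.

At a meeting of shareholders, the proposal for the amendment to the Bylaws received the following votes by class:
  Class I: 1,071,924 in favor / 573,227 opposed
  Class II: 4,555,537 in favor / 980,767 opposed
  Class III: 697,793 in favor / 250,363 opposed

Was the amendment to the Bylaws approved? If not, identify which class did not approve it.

Class I: 3/5 of 1786539 = 1071923.40, rounded up to 1071924; 1,071,924 required, 1,071,924 in favor — approved.
Class II: 4/5 of 5693580 = 4554864; 4,554,864 required, 4,555,537 in favor — approved.
Class III: 2/3 of 1046631 = 697754; 697,754 required, 697,793 in favor — approved.

Approved — every class gave the required vote.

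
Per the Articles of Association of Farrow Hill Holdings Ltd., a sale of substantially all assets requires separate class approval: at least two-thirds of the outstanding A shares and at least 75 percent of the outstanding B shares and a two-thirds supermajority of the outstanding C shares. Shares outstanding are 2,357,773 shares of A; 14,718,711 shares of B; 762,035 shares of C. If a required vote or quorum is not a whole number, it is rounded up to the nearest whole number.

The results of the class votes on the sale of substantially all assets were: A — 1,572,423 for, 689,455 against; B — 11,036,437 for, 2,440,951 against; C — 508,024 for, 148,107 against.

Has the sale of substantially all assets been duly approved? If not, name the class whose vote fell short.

A: 2/3 of 2357773 = 1571848.67, rounded up to 1571849; 1,571,849 required, 1,572,423 in favor — approved.
B: 3/4 of 14718711 = 11039033.25, rounded up to 11039034; 11,039,034 required, 11,036,437 in favor — not approved.
C: 2/3 of 762035 = 508023.33, rounded up to 508024; 508,024 required, 508,024 in favor — approved.

Not approved — the B shares did not give the required vote.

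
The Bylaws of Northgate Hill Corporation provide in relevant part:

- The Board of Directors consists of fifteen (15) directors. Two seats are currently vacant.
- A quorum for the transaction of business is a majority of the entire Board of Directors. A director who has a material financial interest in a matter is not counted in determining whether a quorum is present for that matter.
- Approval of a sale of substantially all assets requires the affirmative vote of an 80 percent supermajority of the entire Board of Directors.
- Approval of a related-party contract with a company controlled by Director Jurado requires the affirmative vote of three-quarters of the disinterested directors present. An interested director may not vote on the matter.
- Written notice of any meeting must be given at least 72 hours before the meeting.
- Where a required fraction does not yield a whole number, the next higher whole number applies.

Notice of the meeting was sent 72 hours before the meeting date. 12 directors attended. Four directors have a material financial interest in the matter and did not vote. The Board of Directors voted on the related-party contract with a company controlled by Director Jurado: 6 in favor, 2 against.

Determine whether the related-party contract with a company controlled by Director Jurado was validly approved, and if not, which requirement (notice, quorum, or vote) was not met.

Valid — all requirements satisfied.

Notice: 72 hours given; 72 required (72 ≥ 72). Satisfied.
Quorum: 12 present, but the 4 interested directors do not count, leaving 8. Quorum is 8. Satisfied.
Vote: the related-party contract with a company controlled by Director Jurado requires three-fourths of the disinterested directors present (12 − 4 = 8). 3/4 of 8 = 6, so 6 affirmative votes are needed; 6 voted in favor. Satisfied.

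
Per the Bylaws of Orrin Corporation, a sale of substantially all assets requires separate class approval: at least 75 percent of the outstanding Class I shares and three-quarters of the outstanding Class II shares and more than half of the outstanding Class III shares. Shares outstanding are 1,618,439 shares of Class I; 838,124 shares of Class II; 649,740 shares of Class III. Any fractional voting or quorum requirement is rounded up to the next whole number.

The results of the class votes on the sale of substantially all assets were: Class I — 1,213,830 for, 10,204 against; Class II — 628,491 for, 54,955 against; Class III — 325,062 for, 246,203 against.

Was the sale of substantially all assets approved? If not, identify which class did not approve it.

Class I: 3/4 of 1618439 = 1213829.25, rounded up to 1213830; 1,213,830 required, 1,213,830 in favor — approved.
Class II: 3/4 of 838124 = 628593; 628,593 required, 628,491 in favor — not approved.
Class III: a majority of 649740 is 324871; 324,871 required, 325,062 in favor — approved.

Not approved — the Class II shares did not give the required vote.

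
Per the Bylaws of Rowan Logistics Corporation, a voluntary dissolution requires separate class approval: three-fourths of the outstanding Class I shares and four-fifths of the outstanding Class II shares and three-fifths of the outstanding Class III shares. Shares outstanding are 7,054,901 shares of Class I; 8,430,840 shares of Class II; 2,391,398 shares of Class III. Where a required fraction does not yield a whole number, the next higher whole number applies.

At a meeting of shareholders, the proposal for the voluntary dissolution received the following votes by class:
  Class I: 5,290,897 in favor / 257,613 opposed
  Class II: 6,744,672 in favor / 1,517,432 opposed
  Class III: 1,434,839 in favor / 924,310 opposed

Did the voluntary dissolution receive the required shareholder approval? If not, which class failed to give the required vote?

Class I: 3/4 of 7054901 = 5291175.75, rounded up to 5291176; 5,291,176 required, 5,290,897 in favor — not approved.
Class II: 4/5 of 8430840 = 6744672; 6,744,672 required, 6,744,672 in favor — approved.
Class III: 3/5 of 2391398 = 1434838.80, rounded up to 1434839; 1,434,839 required, 1,434,839 in favor — approved.

Not approved — the Class I shares did not give the required vote.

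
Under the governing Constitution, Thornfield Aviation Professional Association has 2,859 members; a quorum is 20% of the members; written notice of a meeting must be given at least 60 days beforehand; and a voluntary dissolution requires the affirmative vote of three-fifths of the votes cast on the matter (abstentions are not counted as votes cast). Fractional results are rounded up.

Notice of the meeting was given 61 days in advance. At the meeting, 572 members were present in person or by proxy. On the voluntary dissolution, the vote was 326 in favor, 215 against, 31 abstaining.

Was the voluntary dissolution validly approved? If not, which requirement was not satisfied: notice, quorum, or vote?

Notice: 61 days given; 60 required. Satisfied.
Quorum: 20% of 2,859 = 571.80, rounded up to 572; 572 present. Satisfied.
Vote: requires three-fifths of the votes cast (572 − 31 abstaining = 541); 3/5 of 541 = 324.60, rounded up to 325, so 325 needed; 326 in favor. Satisfied.

Valid — all requirements satisfied.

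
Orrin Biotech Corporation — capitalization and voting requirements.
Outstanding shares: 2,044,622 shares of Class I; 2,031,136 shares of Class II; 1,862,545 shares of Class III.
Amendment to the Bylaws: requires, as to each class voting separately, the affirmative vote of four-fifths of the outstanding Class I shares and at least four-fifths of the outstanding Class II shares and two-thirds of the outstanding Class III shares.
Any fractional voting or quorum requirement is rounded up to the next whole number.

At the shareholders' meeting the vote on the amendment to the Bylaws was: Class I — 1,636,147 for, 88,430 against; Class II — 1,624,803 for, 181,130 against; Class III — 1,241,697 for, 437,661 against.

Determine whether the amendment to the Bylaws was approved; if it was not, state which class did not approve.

Class I: 4/5 of 2044622 = 1635697.60, rounded up to 1635698; 1,635,698 required, 1,636,147 in favor — approved.
Class II: 4/5 of 2031136 = 1624908.80, rounded up to 1624909; 1,624,909 required, 1,624,803 in favor — not approved.
Class III: 2/3 of 1862545 = 1241696.67, rounded up to 1241697; 1,241,697 required, 1,241,697 in favor — approved.

Not approved — the Class II shares did not give the required vote.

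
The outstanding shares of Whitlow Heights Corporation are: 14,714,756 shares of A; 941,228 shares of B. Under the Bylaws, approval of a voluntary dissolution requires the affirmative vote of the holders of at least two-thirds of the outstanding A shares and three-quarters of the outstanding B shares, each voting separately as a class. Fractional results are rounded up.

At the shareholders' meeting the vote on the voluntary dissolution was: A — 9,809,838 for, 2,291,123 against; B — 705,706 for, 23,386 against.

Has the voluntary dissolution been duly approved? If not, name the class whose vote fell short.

Not approved — the B shares did not give the required vote.

A: 2/3 of 14714756 = 9809837.33, rounded up to 9809838; 9,809,838 required, 9,809,838 in favor — approved.
B: 3/4 of 941228 = 705921; 705,921 required, 705,706 in favor — not approved.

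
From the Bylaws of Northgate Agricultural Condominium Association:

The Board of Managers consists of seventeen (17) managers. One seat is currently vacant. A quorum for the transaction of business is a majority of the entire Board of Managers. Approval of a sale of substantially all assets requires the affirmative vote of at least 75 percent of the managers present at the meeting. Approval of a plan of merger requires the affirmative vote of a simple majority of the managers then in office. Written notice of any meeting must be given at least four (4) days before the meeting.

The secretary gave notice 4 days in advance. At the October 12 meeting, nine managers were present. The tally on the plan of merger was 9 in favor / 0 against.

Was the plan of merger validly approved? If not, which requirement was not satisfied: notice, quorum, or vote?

Notice: 4 days given; 4 required (4 ≥ 4). Satisfied.
Quorum: 9 present; quorum is 9. Satisfied.
Vote: the plan of merger requires a majority of the managers then in office (16). A majority of 16 is 9, so 9 affirmative votes are needed; 9 voted in favor. Satisfied.

Valid — all requirements satisfied.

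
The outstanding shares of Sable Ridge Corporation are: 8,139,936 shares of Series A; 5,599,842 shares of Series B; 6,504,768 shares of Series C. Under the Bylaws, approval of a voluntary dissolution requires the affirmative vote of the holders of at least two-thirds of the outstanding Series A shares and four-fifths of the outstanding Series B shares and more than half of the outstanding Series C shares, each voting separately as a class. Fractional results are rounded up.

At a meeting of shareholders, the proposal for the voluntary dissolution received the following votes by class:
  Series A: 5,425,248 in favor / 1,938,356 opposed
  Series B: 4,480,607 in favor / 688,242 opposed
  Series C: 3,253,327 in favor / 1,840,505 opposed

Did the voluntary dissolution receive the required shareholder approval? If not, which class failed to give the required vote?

Series A: 2/3 of 8139936 = 5426624; 5,426,624 required, 5,425,248 in favor — not approved.
Series B: 4/5 of 5599842 = 4479873.60, rounded up to 4479874; 4,479,874 required, 4,480,607 in favor — approved.
Series C: a majority of 6504768 is 3252385; 3,252,385 required, 3,253,327 in favor — approved.

Not approved — the Series A shares did not give the required vote.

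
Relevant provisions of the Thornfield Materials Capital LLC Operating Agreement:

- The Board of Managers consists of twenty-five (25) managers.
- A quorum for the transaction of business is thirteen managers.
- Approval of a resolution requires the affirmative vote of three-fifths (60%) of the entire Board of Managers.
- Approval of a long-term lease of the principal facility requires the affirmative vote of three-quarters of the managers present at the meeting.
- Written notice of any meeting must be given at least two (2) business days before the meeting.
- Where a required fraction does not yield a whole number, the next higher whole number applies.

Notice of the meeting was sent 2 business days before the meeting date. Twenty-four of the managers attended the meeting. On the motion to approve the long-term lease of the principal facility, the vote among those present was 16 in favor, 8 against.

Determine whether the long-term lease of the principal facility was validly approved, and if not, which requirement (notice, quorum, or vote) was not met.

Invalid — vote requirement not satisfied.

Notice: 2 business days given; 2 required (2 ≥ 2). Satisfied.
Quorum: 24 present; quorum is 13. Satisfied.
Vote: the long-term lease of the principal facility requires three-fourths of the managers present (24). 3/4 of 24 = 18, so 18 affirmative votes are needed; 16 voted in favor. Not satisfied.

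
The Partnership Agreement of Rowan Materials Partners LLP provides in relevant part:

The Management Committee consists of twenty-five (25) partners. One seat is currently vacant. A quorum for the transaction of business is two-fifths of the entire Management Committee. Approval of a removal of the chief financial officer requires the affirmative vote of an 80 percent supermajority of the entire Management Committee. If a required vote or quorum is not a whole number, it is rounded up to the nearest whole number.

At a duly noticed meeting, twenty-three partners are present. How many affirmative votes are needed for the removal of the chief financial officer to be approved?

20

The removal of the chief financial officer requires four-fifths of the entire Management Committee (25).
4/5 of 25 = 20.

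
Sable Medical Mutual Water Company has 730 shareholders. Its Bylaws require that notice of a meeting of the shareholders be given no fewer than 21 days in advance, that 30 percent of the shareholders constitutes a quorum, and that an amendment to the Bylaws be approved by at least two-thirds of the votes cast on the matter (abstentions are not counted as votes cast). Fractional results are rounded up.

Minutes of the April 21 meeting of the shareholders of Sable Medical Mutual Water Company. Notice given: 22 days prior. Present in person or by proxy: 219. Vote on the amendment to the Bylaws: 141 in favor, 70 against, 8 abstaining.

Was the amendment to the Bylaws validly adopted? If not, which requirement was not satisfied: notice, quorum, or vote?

Notice: 22 days given; 21 required. Satisfied.
Quorum: 30% of 730 = 219; 219 present. Satisfied.
Vote: requires two-thirds of the votes cast (219 − 8 abstaining = 211); 2/3 of 211 = 140.67, rounded up to 141, so 141 needed; 141 in favor. Satisfied.

Valid — all requirements satisfied.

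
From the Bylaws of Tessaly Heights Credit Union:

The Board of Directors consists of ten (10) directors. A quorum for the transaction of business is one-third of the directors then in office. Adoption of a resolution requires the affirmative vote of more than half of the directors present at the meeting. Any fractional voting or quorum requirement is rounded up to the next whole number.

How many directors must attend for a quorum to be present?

1/3 of 10 = 3.33, rounded up to 4.

4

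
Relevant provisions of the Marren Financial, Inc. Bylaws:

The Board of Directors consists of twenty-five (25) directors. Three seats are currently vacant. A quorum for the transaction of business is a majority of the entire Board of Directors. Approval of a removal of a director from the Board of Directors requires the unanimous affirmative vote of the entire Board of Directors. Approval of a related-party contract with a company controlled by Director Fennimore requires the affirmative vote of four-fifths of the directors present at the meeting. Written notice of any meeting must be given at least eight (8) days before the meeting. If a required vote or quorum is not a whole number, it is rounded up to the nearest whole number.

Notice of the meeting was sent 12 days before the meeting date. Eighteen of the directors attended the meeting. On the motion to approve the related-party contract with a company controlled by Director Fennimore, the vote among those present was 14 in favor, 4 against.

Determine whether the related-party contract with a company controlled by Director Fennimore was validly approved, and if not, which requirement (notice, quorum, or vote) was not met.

Notice: 12 days given; 8 required (12 ≥ 8). Satisfied.
Quorum: 18 present; quorum is 13. Satisfied.
Vote: the related-party contract with a company controlled by Director Fennimore requires four-fifths of the directors present (18). 4/5 of 18 = 14.40, rounded up to 15, so 15 affirmative votes are needed; 14 voted in favor. Not satisfied.

Invalid — vote requirement not satisfied.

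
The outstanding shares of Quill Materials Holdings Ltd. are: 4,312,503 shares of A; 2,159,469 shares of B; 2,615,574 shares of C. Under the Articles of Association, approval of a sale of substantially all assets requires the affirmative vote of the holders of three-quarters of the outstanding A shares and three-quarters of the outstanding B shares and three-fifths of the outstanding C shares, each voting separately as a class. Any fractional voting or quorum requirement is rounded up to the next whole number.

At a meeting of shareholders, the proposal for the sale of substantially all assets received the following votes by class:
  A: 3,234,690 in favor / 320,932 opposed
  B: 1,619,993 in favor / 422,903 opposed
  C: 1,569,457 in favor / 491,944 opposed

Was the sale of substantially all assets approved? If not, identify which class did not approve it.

A: 3/4 of 4312503 = 3234377.25, rounded up to 3234378; 3,234,378 required, 3,234,690 in favor — approved.
B: 3/4 of 2159469 = 1619601.75, rounded up to 1619602; 1,619,602 required, 1,619,993 in favor — approved.
C: 3/5 of 2615574 = 1569344.40, rounded up to 1569345; 1,569,345 required, 1,569,457 in favor — approved.

Approved — every class gave the required vote.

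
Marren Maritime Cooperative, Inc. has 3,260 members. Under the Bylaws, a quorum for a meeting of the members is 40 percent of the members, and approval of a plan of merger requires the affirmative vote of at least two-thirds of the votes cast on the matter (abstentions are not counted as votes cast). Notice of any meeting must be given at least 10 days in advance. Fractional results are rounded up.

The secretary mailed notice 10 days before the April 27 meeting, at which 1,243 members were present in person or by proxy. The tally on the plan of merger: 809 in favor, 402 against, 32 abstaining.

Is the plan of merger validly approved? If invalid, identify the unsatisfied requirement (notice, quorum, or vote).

Notice: 10 days given; 10 required. Satisfied.
Quorum: 40% of 3,260 = 1,304; 1,243 present. Not satisfied.
Vote: requires two-thirds of the votes cast (1,243 − 32 abstaining = 1,211); 2/3 of 1211 = 807.33, rounded up to 808, so 808 needed; 809 in favor. Satisfied.

Invalid — quorum requirement not satisfied.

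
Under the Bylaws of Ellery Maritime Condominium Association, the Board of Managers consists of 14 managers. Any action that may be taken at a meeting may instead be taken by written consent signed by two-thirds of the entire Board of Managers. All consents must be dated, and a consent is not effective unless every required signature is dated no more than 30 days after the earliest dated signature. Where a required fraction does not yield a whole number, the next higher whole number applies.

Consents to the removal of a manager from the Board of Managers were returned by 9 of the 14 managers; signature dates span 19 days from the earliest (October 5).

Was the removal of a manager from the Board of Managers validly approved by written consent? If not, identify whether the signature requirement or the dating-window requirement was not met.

Signatures required: two-thirds of 14 — 2/3 of 14 = 9.33, rounded up to 10, so 10 needed; 9 signed. Insufficient.
Dating window: the latest signature is 19 days after the earliest; the limit is 30 days. Within the window.

Not effective — insufficient signatures.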